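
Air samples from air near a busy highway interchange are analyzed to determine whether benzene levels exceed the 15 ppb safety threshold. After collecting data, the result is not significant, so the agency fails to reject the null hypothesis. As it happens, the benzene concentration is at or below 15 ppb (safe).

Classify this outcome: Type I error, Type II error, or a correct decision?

The conventional null hypothesis here is that the benzene concentration is at or below 15 ppb (safe).
The test retained a true H₀ — the decision matches the true state.

Neither — the decision is correct.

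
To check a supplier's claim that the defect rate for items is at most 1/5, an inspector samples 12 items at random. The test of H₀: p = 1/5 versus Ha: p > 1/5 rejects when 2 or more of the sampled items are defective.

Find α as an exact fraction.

177031761/244140625

α = P(reject H₀ | H₀ true) = P(K ≥ 2 | p = 1/5), K ~ Binomial(12, 1/5).
Computing the lower-tail complement: 1 − 67108864/244140625 = 177031761/244140625.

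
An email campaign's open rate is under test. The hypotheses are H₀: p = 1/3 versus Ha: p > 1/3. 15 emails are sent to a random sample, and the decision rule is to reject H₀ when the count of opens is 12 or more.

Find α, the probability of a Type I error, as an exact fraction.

4091/14348907

Under H₀, X ~ Binomial(15, 1/3), and α = P(X ≥ 12).
P(X ≥ 12) = Σ_{j=12}^{15} C(15,j)·(1/3)^j·(2/3)^{15-j} = 4091/14348907.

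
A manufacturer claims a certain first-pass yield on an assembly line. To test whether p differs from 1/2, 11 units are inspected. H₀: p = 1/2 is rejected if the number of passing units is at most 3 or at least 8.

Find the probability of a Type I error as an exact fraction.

Under H₀, Y ~ Binomial(11, 1/2); α is the probability of landing in either tail, P(Y ≤ 3) + P(Y ≥ 8).
The two tails are symmetric, so α = 2·(1 + 11 + 55 + 165)/2^11 = 464/2048 = 29/128.

29/128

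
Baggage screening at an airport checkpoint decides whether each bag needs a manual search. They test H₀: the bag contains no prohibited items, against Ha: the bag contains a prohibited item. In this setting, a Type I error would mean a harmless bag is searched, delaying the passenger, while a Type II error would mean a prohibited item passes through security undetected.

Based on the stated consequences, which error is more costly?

Type II error

The Type II consequence (a prohibited item passes through security undetected) is more severe than the Type I consequence (a harmless bag is searched, delaying the passenger).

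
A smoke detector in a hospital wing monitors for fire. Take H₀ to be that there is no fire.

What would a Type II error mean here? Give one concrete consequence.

A Type II error would mean concluding that there is no fire (or at least failing to establish that there is a fire) when in fact there is a fire. Consequence: a real fire goes undetected.

A Type II error is failing to reject H₀ when H₀ is false.
Here that means remaining silent when actually there is a fire.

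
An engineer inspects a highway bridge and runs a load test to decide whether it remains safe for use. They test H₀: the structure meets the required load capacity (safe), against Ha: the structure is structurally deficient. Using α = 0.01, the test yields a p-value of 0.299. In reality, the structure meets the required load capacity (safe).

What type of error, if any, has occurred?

Since p = 0.299 ≥ α = 0.01, H₀ is not rejected.
H₀ is true (actually the structure meets the required load capacity (safe)).
The decision matches the true state — no error.

Neither — the decision is correct.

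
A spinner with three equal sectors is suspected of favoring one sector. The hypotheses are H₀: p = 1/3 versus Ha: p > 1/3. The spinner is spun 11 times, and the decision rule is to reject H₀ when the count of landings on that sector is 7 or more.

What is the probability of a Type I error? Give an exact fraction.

2281/59049

The Type I error probability is α = P(K ≥ 7) computed under H₀, where K ~ Binomial(11, 1/3).
Adding the binomial terms for j = 7 through 11 with p = 1/3 yields 2281/59049.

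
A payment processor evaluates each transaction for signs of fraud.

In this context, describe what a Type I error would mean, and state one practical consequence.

With the conventional null hypothesis that the transaction is legitimate:
A Type I error is rejecting H₀ when H₀ is true.
Here that means blocking the transaction and freezing the card when actually the transaction is legitimate.

A Type I error would mean concluding that the transaction is fraudulent when in fact the transaction is legitimate. Consequence: a legitimate purchase is declined and the customer's card is frozen.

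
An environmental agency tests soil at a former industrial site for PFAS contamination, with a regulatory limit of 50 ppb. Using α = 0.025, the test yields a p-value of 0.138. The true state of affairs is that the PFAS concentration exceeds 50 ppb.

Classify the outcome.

Type II error

The conventional null hypothesis is that the PFAS concentration is at or below 50 ppb (safe).
Since p = 0.138 ≥ α = 0.025, H₀ is not rejected.
H₀ is false (actually the PFAS concentration exceeds 50 ppb).
Failing to reject a false H₀ is a Type II error.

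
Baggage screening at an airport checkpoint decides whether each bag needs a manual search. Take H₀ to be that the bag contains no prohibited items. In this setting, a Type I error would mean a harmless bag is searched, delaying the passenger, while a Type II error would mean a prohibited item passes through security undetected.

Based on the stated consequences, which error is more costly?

The Type II consequence (a prohibited item passes through security undetected) is more severe than the Type I consequence (a harmless bag is searched, delaying the passenger).

Type II error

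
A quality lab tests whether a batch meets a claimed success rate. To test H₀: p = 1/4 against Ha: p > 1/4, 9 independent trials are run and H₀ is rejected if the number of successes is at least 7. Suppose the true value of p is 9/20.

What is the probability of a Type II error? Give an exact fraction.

30407271323/32000000000

Under the alternative p = 9/20, K ~ Binomial(9, 9/20); β is the probability the test does not reject, P(K < 7).
Summing C(9,j)·(9/20)^j·(11/20)^{9-j} for j = 0..6 gives 30407271323/32000000000.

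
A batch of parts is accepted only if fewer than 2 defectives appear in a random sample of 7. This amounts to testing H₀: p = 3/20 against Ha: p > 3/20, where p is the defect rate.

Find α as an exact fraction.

Under H₀, K ~ Binomial(7, 3/20); the Type I error rate is P(K ≥ 2).
Via the complement, α = 1 − Σ_{j=0}^{1} C(7,j)(3/20)^j(17/20)^{7-j} = 181386189/640000000.

181386189/640000000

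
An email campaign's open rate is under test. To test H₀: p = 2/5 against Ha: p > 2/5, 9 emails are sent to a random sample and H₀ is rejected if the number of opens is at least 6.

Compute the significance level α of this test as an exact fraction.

194048/1953125

Under H₀, S ~ Binomial(9, 2/5), and α = P(S ≥ 6).
Summing C(9,j)(2/5)^j(3/5)^{9−j} for j = 6,…,9 gives 194048/1953125.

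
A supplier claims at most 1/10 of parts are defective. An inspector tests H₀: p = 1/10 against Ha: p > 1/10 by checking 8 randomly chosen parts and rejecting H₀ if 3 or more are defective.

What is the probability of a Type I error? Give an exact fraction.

3809179/100000000

Under H₀, S ~ Binomial(8, 1/10); the Type I error rate is P(S ≥ 3).
α = 1 − P(S ≤ 2) = 1 − 96190821/100000000 = 3809179/100000000.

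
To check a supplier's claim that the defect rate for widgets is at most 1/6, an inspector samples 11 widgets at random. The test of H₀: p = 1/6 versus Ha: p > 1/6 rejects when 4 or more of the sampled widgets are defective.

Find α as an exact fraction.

1444669/15116544

Under H₀, Y ~ Binomial(11, 1/6); the Type I error rate is P(Y ≥ 4).
Computing the lower-tail complement: 1 − 13671875/15116544 = 1444669/15116544.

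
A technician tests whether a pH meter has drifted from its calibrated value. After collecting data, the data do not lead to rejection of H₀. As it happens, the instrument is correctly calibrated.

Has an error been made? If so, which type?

The conventional null hypothesis here is that the instrument is correctly calibrated.
The test retained a true H₀ — the decision matches the true state.

No error — this is a correct decision.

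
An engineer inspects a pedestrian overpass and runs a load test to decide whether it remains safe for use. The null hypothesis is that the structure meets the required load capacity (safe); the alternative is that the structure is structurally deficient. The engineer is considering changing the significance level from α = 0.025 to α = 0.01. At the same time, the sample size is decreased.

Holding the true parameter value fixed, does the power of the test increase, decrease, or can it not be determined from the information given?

It decreases.

Tightening α shrinks the rejection region. When Ha holds, fewer sample outcomes clear the stricter threshold, so more fall in the acceptance region. Reducing n widens both sampling distributions, so the test has less ability to distinguish Ha from H₀. Both changes push β in the same direction.
Since power = 1 − β and β increases, power decreases.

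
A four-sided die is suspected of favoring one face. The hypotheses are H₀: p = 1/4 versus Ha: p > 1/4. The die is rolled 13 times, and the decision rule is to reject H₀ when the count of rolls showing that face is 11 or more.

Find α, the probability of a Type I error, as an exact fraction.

371/33554432

Under H₀, X ~ Binomial(13, 1/4), and α = P(X ≥ 11).
Adding the binomial terms for j = 11 through 13 with p = 1/4 yields 371/33554432.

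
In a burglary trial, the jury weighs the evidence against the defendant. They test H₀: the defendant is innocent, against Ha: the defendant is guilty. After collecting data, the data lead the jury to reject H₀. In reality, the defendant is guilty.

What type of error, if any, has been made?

No error — this is a correct decision.

The test rejected a false H₀ — the decision matches the true state.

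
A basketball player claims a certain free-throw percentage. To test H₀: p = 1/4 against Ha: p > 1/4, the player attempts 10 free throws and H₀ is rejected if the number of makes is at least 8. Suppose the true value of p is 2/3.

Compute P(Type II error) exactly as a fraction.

13795/19683

Under the alternative p = 2/3, S ~ Binomial(10, 2/3); β is the probability the test does not reject, P(S < 8).
Equivalently, β = 1 − P(S ≥ 8) = 13795/19683.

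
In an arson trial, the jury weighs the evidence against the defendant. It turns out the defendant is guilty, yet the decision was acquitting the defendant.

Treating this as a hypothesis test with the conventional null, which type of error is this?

The null hypothesis here is that the defendant is innocent.
'Acquitting the defendant' corresponds to failing to reject H₀.
H₀ was not rejected but H₀ is false — a Type II error (false negative).

Type II error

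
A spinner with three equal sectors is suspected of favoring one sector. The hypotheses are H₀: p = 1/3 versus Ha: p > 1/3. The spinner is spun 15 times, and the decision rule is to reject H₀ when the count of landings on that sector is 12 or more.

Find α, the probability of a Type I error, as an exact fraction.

The Type I error probability is α = P(S ≥ 12) computed under H₀, where S ~ Binomial(15, 1/3).
Adding the binomial terms for j = 12 through 15 with p = 1/3 yields 4091/14348907.

4091/14348907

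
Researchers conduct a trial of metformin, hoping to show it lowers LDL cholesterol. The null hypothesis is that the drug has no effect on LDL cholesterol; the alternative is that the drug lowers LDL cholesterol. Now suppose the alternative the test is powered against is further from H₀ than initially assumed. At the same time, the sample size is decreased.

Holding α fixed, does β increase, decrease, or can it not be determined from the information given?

Cannot be determined from the information given.

The first change alone would make β decrease; the second alone would make β increase. Which effect dominates depends on the magnitudes, which are not given.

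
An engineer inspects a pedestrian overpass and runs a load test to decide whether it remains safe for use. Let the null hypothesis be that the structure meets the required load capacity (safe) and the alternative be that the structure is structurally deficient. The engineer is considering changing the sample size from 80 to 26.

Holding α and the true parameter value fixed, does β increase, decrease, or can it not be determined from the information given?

It increases.

A smaller sample increases the standard error, so the sampling distributions under H₀ and Ha overlap more.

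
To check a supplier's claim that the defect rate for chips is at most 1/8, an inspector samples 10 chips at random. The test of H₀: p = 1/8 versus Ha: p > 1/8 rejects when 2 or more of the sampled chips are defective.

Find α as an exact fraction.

387730505/1073741824

The significance level is the probability, assuming p = 1/8, of seeing 2 or more defectives in 10 draws.
Via the complement, α = 1 − Σ_{j=0}^{1} C(10,j)(1/8)^j(7/8)^{10-j} = 387730505/1073741824.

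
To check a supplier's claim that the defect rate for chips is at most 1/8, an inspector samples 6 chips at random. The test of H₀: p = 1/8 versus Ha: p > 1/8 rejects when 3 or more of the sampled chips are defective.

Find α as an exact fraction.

Under H₀, S ~ Binomial(6, 1/8); the Type I error rate is P(S ≥ 3).
Computing the lower-tail complement: 1 − 127253/131072 = 3819/131072.

3819/131072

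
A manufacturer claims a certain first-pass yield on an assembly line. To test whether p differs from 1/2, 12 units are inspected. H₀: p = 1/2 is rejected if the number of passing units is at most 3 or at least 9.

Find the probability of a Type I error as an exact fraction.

299/2048

α = P(S ≤ 3 or S ≥ 9 | p = 1/2), S ~ Binomial(12, 1/2).
Each tail has probability (1 + 12 + 66 + 220)/4096; doubling gives α = 598/4096 = 299/2048.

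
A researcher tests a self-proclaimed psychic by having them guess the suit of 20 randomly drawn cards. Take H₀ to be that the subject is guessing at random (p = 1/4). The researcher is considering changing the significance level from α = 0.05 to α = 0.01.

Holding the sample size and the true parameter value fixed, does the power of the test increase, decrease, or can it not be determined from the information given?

A smaller α moves the rejection region further into the tail. With the alternative true, more outcomes now fall outside the rejection region, so failing to reject becomes more likely.
Since power = 1 − β and β increases, power decreases.

It decreases.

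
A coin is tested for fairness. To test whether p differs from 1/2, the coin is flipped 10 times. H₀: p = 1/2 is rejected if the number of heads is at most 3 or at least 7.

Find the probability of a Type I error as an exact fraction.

11/32

The significance level is the null-hypothesis probability of the rejection region {≤3} ∪ {≥7}.
Each tail has probability (1 + 10 + 45 + 120)/1024; doubling gives α = 352/1024 = 11/32.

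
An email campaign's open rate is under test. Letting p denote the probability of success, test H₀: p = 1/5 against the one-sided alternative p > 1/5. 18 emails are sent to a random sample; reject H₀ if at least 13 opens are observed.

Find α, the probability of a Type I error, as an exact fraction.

9611737/3814697265625

Under H₀, K ~ Binomial(18, 1/5), and α = P(K ≥ 13).
Summing C(18,j)(1/5)^j(4/5)^{18−j} for j = 13,…,18 gives 9611737/3814697265625.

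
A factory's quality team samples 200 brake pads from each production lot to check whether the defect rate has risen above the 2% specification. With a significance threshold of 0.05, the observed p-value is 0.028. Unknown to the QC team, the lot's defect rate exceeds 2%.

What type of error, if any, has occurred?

The conventional null hypothesis is that the lot's defect rate is 2% (within specification).
Since p = 0.028 < α = 0.05, H₀ is rejected.
H₀ is false (actually the lot's defect rate exceeds 2%).
The decision matches the true state — no error.

No error (correct decision).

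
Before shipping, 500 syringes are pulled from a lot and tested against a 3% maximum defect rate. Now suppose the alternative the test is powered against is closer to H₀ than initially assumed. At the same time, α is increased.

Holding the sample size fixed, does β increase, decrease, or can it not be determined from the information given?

The first change alone would make β increase; the second alone would make β decrease. Which effect dominates depends on the magnitudes, which are not given.

Cannot be determined from the information given.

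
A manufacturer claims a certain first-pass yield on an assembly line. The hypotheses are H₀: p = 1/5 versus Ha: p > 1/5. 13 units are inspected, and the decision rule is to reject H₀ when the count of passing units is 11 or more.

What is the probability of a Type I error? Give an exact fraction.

1301/1220703125

Under H₀, S ~ Binomial(13, 1/5), and α = P(S ≥ 11).
P(S ≥ 11) = Σ_{j=11}^{13} C(13,j)·(1/5)^j·(4/5)^{13-j} = 1301/1220703125.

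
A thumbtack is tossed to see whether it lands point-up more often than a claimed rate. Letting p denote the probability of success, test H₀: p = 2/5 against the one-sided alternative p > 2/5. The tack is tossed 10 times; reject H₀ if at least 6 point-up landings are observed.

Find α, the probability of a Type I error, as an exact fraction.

α = P(reject H₀ | H₀ true) = P(X ≥ 6 | p = 2/5), with X ~ Binomial(10, 2/5).
P(X ≥ 6) = Σ_{j=6}^{10} C(10,j)·(2/5)^j·(3/5)^{10-j} = 1623424/9765625.

1623424/9765625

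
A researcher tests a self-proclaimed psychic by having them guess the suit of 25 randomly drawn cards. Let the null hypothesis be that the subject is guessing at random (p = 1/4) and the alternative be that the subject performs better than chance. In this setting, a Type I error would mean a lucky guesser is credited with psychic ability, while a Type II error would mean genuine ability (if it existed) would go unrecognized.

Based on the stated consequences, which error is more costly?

Type I error

The Type I consequence (a lucky guesser is credited with psychic ability) is more severe than the Type II consequence (genuine ability (if it existed) would go unrecognized).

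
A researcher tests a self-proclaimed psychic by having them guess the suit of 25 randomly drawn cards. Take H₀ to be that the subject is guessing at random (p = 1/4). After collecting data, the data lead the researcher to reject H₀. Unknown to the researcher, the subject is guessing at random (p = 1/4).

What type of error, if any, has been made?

H₀ was rejected, but H₀ is actually true.
Rejecting a true null hypothesis is a Type I error (false positive).

Type I error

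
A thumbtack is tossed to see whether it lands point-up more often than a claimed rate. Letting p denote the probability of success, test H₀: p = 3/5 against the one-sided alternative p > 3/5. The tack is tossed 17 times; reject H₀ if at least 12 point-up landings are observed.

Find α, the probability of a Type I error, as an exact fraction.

α = P(reject H₀ | H₀ true) = P(S ≥ 12 | p = 3/5), with S ~ Binomial(17, 3/5).
Summing C(17,j)(3/5)^j(2/5)^{17−j} for j = 12,…,17 gives 201363526341/762939453125.

201363526341/762939453125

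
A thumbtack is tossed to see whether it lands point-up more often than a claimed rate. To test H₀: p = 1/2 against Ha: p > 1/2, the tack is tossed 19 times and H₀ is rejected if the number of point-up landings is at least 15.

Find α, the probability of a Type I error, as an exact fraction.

1259/131072

α = P(reject H₀ | H₀ true) = P(X ≥ 15 | p = 1/2), with X ~ Binomial(19, 1/2).
P(X ≥ 15) = [C(19,15) + C(19,16) + C(19,17) + C(19,18) + C(19,19)] / 2^19 = (3876 + 969 + 171 + 19 + 1) / 524288 = 5036/524288 = 1259/131072.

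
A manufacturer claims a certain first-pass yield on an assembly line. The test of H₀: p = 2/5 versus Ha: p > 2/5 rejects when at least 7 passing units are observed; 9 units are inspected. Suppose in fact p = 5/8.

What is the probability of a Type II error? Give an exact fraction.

β = P(fail to reject H₀ | Ha true) = P(Y ≤ 6 | p = 5/8), Y ~ Binomial(9, 5/8).
Adding the binomial probabilities P(Y=0)+…+P(Y=6) at p = 5/8 gives 24101307/33554432.

24101307/33554432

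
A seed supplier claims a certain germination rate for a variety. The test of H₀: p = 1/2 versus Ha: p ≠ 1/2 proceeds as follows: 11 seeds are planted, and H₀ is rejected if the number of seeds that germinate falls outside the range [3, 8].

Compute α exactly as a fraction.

67/1024

α = P(K ≤ 2 or K ≥ 9 | p = 1/2), K ~ Binomial(11, 1/2).
Each tail has probability (1 + 11 + 55)/2048; doubling gives α = 134/2048 = 67/1024.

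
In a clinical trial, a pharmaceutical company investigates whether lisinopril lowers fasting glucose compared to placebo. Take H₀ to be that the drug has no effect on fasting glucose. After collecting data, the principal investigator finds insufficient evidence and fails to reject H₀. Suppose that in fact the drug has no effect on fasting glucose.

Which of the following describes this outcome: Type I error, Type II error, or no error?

No error (correct decision).

The test retained a true H₀ — the decision matches the true state.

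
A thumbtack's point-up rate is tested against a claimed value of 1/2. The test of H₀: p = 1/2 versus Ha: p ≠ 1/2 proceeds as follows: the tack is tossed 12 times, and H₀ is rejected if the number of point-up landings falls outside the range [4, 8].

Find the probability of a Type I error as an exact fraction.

α = P(K ≤ 3 or K ≥ 9 | p = 1/2), K ~ Binomial(12, 1/2).
The two tails are symmetric, so α = 2·(1 + 12 + 66 + 220)/2^12 = 598/4096 = 299/2048.

299/2048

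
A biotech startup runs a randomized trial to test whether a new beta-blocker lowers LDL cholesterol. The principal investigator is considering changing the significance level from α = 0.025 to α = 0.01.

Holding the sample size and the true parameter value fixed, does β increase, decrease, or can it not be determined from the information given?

Tightening α shrinks the rejection region. When Ha holds, fewer sample outcomes clear the stricter threshold, so more fall in the acceptance region.

It increases.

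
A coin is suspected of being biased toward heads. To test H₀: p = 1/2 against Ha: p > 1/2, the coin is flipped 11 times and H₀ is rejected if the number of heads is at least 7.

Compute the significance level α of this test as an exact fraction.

α = P(reject H₀ | H₀ true) = P(K ≥ 7 | p = 1/2), with K ~ Binomial(11, 1/2).
Summing the upper tail: (330 + 165 + 55 + 11 + 1) / 2^11 = 562/2048 = 281/1024.

281/1024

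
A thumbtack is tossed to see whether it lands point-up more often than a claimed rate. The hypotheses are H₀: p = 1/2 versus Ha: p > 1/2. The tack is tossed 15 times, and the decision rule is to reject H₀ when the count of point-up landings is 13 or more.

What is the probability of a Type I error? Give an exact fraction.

121/32768

The Type I error probability is α = P(X ≥ 13) computed under H₀, where X ~ Binomial(15, 1/2).
P(X ≥ 13) = [C(15,13) + C(15,14) + C(15,15)] / 2^15 = (105 + 15 + 1) / 32768 = 121/32768.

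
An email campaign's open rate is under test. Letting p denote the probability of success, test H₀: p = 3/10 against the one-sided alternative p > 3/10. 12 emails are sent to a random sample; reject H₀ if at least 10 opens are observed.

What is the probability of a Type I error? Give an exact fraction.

The Type I error probability is α = P(Y ≥ 10) computed under H₀, where Y ~ Binomial(12, 3/10).
P(Y ≥ 10) = Σ_{j=10}^{12} C(12,j)·(3/10)^j·(7/10)^{12-j} = 41275251/200000000000.

41275251/200000000000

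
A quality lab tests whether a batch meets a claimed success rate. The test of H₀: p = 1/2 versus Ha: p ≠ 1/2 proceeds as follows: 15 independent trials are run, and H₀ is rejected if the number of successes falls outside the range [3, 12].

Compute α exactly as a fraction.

121/16384

The significance level is the null-hypothesis probability of the rejection region {≤2} ∪ {≥13}.
By symmetry, α = 2·P(K ≤ 2) = 2·(1 + 15 + 105)/32768 = 242/32768 = 121/16384.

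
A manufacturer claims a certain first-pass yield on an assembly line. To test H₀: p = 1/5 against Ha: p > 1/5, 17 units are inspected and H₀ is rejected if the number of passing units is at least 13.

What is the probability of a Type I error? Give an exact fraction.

131009/152587890625

Under H₀, K ~ Binomial(17, 1/5), and α = P(K ≥ 13).
Adding the binomial terms for j = 13 through 17 with p = 1/5 yields 131009/152587890625.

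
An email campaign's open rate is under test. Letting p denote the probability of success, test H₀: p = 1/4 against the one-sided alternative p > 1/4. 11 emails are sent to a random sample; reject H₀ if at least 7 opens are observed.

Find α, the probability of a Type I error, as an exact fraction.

α = P(reject H₀ | H₀ true) = P(S ≥ 7 | p = 1/4), with S ~ Binomial(11, 1/4).
P(S ≥ 7) = Σ_{j=7}^{11} C(11,j)·(1/4)^j·(3/4)^{11-j} = 15857/2097152.

15857/2097152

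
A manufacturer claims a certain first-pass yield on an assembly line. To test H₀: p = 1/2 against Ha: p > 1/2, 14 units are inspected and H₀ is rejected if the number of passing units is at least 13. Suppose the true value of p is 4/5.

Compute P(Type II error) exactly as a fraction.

4895556073/6103515625

β = P(fail to reject H₀ | Ha true) = P(S ≤ 12 | p = 4/5), S ~ Binomial(14, 4/5).
Summing C(14,j)·(4/5)^j·(1/5)^{14-j} for j = 0..12 gives 4895556073/6103515625.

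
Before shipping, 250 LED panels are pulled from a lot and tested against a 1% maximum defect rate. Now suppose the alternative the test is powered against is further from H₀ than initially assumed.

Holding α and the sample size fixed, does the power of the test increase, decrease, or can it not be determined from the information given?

The further the true parameter sits from the null value, the more of the Ha sampling distribution falls in the rejection region.
Since power = 1 − β and β decreases, power increases.

It increases.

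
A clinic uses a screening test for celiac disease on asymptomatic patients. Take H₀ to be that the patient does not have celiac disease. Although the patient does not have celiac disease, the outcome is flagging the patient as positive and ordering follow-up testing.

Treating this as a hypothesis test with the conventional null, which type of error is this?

Type I error

'Flagging the patient as positive and ordering follow-up testing' corresponds to rejecting H₀.
H₀ was rejected but H₀ is true — a Type I error (false positive).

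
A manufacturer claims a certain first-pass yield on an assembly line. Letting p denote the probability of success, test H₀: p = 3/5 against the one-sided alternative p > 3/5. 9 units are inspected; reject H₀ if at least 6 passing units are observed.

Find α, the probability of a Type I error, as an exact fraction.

942597/1953125

α = P(reject H₀ | H₀ true) = P(K ≥ 6 | p = 3/5), with K ~ Binomial(9, 3/5).
Adding the binomial terms for j = 6 through 9 with p = 3/5 yields 942597/1953125.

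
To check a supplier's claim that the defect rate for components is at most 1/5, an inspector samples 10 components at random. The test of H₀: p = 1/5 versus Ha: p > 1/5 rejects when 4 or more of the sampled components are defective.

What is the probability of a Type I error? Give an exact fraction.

1180409/9765625

The significance level is the probability, assuming p = 1/5, of seeing 4 or more defectives in 10 draws.
α = 1 − P(X ≤ 3) = 1 − 8585216/9765625 = 1180409/9765625.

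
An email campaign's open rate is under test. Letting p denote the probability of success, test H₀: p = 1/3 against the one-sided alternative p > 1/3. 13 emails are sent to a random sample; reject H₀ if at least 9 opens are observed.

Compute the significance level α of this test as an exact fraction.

The Type I error probability is α = P(Y ≥ 9) computed under H₀, where Y ~ Binomial(13, 1/3).
Adding the binomial terms for j = 9 through 13 with p = 1/3 yields 521/59049.

521/59049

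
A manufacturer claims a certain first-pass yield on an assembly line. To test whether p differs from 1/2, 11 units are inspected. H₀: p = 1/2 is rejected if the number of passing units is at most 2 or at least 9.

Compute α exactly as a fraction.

67/1024

Under H₀, K ~ Binomial(11, 1/2); α is the probability of landing in either tail, P(K ≤ 2) + P(K ≥ 9).
Each tail has probability (1 + 11 + 55)/2048; doubling gives α = 134/2048 = 67/1024.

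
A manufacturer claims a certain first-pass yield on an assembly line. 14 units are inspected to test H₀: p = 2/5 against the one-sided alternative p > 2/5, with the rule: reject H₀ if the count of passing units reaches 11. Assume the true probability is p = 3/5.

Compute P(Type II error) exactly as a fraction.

β = P(fail to reject H₀ | Ha true) = P(Y ≤ 10 | p = 3/5), Y ~ Binomial(14, 3/5).
Adding the binomial probabilities P(Y=0)+…+P(Y=10) at p = 3/5 gives 5344795024/6103515625.

5344795024/6103515625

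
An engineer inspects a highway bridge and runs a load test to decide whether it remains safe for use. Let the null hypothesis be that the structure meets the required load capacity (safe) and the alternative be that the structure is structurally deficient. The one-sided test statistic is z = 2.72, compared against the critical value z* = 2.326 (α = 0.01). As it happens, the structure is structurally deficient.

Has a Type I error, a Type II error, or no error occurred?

Since z = 2.72 > z* = 2.326, H₀ is rejected.
H₀ is false (actually the structure is structurally deficient).
The decision matches the true state — no error.

No error — this is a correct decision.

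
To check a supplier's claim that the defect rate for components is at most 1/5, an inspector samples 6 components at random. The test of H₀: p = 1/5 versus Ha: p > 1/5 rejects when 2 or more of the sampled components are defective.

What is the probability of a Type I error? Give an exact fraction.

1077/3125

α = P(reject H₀ | H₀ true) = P(Y ≥ 2 | p = 1/5), Y ~ Binomial(6, 1/5).
Computing the lower-tail complement: 1 − 2048/3125 = 1077/3125.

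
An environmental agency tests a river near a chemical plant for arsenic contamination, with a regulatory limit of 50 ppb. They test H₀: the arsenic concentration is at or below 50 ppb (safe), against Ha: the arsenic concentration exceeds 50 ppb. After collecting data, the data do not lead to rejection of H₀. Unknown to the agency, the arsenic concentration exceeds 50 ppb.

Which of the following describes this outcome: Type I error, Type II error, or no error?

H₀ was not rejected, but H₀ is actually false.
Failing to reject a false null hypothesis is a Type II error (false negative).

Type II error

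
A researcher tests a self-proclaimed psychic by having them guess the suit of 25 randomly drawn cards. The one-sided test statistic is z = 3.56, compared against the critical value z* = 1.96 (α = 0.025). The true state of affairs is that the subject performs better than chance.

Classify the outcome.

The conventional null hypothesis is that the subject is guessing at random (p = 1/4).
Since z = 3.56 > z* = 1.96, H₀ is rejected.
H₀ is false (actually the subject performs better than chance).
The decision matches the true state — no error.

No error — this is a correct decision.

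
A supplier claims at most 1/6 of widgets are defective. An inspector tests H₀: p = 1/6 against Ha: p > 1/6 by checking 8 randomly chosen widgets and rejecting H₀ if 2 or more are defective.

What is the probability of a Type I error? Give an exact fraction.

663991/1679616

The significance level is the probability, assuming p = 1/6, of seeing 2 or more defectives in 8 draws.
Computing the lower-tail complement: 1 − 1015625/1679616 = 663991/1679616.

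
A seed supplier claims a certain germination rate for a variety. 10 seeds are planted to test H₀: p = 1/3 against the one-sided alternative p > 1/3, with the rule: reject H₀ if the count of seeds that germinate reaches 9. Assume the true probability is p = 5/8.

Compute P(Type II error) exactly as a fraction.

A Type II error is failing to reject when Ha holds: with p = 5/8, β = P(S ≤ 8).
Equivalently, β = 1 − P(S ≥ 9) = 1005382449/1073741824.

1005382449/1073741824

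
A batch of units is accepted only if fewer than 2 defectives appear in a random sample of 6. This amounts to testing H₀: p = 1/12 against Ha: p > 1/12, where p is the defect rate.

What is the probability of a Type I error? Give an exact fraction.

248117/2985984

α = P(reject H₀ | H₀ true) = P(Y ≥ 2 | p = 1/12), Y ~ Binomial(6, 1/12).
Via the complement, α = 1 − Σ_{j=0}^{1} C(6,j)(1/12)^j(11/12)^{6-j} = 248117/2985984.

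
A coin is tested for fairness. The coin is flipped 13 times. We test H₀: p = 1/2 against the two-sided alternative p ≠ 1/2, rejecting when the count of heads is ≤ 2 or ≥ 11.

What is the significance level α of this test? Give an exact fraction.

23/1024

α = P(K ≤ 2 or K ≥ 11 | p = 1/2), K ~ Binomial(13, 1/2).
Each tail has probability (1 + 13 + 78)/8192; doubling gives α = 184/8192 = 23/1024.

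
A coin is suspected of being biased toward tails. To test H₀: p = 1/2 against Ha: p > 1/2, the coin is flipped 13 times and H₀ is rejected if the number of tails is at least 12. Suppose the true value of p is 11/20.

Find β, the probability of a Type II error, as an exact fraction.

Under the alternative p = 11/20, Y ~ Binomial(13, 11/20); β is the probability the test does not reject, P(Y < 12).
Adding the binomial probabilities P(Y=0)+…+P(Y=11) at p = 11/20 gives 636861571623279/640000000000000.

636861571623279/640000000000000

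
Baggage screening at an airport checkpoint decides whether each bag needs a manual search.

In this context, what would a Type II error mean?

With the conventional null hypothesis that the bag contains no prohibited items:
A Type II error is failing to reject H₀ when H₀ is false.
Here that means letting the bag through when actually the bag contains a prohibited item.

A Type II error would mean concluding that the bag contains no prohibited items (or at least failing to establish that the bag contains a prohibited item) when in fact the bag contains a prohibited item.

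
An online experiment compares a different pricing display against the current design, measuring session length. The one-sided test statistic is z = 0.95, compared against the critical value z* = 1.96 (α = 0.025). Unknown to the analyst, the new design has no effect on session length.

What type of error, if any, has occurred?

The conventional null hypothesis is that the new design has no effect on session length.
Since z = 0.95 ≤ z* = 1.96, H₀ is not rejected.
H₀ is true (actually the new design has no effect on session length).
The decision matches the true state — no error.

Neither — the decision is correct.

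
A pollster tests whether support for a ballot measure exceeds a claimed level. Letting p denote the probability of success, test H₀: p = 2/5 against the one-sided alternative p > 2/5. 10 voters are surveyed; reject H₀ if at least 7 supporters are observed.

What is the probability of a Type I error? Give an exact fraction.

534784/9765625

Under H₀, Y ~ Binomial(10, 2/5), and α = P(Y ≥ 7).
Adding the binomial terms for j = 7 through 10 with p = 2/5 yields 534784/9765625.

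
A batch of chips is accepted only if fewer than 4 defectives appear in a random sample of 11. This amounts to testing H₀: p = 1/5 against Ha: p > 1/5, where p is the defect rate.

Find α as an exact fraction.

α = P(reject H₀ | H₀ true) = P(S ≥ 4 | p = 1/5), S ~ Binomial(11, 1/5).
α = 1 − P(S ≤ 3) = 1 − 65536/78125 = 12589/78125.

12589/78125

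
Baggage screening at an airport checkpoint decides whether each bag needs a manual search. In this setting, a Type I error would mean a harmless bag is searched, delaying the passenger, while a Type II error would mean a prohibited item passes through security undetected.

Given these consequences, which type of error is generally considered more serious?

The Type II consequence (a prohibited item passes through security undetected) is more severe than the Type I consequence (a harmless bag is searched, delaying the passenger).

Type II error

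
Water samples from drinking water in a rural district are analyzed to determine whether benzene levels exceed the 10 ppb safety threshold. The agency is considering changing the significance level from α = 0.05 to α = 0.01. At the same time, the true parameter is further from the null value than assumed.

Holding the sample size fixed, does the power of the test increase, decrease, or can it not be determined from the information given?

The first change alone would make β increase; the second alone would make β decrease. Which effect dominates depends on the magnitudes, which are not given.
Since power = 1 − β, the effect on power is likewise indeterminate.

Cannot be determined from the information given.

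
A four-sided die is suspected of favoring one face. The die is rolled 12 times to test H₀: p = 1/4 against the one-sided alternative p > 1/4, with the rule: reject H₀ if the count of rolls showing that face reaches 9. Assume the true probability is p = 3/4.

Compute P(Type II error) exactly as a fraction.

A Type II error is failing to reject when Ha holds: with p = 3/4, β = P(K ≤ 8).
Adding the binomial probabilities P(K=0)+…+P(K=8) at p = 3/4 gives 5892517/16777216.

5892517/16777216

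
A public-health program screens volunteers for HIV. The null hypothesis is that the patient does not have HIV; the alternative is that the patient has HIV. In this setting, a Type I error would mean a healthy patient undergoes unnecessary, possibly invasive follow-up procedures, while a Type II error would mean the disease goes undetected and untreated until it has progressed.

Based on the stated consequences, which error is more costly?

Type II error

The Type II consequence (the disease goes undetected and untreated until it has progressed) is more severe than the Type I consequence (a healthy patient undergoes unnecessary, possibly invasive follow-up procedures).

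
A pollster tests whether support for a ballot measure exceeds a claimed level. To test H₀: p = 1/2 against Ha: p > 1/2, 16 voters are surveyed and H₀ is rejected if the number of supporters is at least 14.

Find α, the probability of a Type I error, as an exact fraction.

Under H₀, S ~ Binomial(16, 1/2), and α = P(S ≥ 14).
Summing the upper tail: (120 + 16 + 1) / 2^16 = 137/65536.

137/65536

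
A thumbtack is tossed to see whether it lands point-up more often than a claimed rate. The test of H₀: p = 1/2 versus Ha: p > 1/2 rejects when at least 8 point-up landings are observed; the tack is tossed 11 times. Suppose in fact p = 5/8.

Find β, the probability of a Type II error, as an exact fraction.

β = P(fail to reject H₀ | Ha true) = P(K ≤ 7 | p = 5/8), K ~ Binomial(11, 5/8).
Equivalently, β = 1 − P(K ≥ 8) = 688976199/1073741824.

688976199/1073741824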